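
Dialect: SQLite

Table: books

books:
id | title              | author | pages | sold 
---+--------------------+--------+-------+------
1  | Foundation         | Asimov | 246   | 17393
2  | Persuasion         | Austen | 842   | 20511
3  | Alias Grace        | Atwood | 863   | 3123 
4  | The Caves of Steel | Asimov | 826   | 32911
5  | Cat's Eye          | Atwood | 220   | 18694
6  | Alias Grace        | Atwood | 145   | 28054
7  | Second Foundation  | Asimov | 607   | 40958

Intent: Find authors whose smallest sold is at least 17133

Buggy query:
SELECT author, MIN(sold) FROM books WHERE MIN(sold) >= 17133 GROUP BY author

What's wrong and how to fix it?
Bug: MIN() in WHERE is a misuse of aggregate

Fix: Use HAVING for the per-group MIN condition

Corrected query:
SELECT author, MIN(sold) FROM books GROUP BY author HAVING MIN(sold) >= 17133

Result:
author | MIN(sold)
-------+----------
Asimov | 17393    
Austen | 20511    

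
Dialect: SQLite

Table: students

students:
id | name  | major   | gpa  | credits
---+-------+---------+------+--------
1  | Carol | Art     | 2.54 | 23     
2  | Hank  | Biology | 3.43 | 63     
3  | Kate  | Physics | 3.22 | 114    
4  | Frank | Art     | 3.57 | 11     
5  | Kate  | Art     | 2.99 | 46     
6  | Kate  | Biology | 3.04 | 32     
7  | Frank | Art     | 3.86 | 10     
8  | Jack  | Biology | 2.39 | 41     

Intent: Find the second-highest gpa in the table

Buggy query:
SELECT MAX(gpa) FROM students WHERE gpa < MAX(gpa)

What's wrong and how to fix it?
Bug: MAX(gpa) on the right of the comparison is an aggregate-in-WHERE error

Fix: Compute the overall MAX in a subquery, then take MAX of rows below it

Corrected query:
SELECT MAX(gpa) FROM students WHERE gpa < (SELECT MAX(gpa) FROM students)

Result:
MAX(gpa)
--------
3.57    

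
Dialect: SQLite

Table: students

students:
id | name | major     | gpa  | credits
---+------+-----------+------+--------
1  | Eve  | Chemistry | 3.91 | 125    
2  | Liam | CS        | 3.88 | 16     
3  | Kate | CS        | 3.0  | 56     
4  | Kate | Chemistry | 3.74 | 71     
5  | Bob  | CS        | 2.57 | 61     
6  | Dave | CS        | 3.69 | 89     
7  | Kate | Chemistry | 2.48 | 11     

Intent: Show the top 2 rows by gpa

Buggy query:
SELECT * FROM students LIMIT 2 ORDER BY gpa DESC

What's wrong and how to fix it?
Bug: ORDER BY cannot follow LIMIT; LIMIT is the final clause

Fix: Swap the clauses: ORDER BY first, then LIMIT

Corrected query:
SELECT * FROM students ORDER BY gpa DESC LIMIT 2

Result:
id | name | major     | gpa  | credits
---+------+-----------+------+--------
1  | Eve  | Chemistry | 3.91 | 125    
2  | Liam | CS        | 3.88 | 16     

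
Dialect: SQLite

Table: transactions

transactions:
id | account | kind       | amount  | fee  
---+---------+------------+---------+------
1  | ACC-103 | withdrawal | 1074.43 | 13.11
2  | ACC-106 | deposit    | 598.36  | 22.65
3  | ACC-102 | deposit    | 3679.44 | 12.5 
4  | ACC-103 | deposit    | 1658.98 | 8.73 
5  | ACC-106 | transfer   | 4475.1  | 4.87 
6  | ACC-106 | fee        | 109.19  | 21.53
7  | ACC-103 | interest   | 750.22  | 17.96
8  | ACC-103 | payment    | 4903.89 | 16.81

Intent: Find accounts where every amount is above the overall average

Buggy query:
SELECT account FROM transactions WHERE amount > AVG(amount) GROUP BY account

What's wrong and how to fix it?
Bug: AVG() is an aggregate; it can't sit directly in WHERE

Fix: Use a subquery for AVG and a HAVING MIN(...) filter so the condition holds for every row in the group

Corrected query:
SELECT account FROM transactions GROUP BY account HAVING MIN(amount) > (SELECT AVG(amount) FROM transactions)

Result:
account
-------
ACC-102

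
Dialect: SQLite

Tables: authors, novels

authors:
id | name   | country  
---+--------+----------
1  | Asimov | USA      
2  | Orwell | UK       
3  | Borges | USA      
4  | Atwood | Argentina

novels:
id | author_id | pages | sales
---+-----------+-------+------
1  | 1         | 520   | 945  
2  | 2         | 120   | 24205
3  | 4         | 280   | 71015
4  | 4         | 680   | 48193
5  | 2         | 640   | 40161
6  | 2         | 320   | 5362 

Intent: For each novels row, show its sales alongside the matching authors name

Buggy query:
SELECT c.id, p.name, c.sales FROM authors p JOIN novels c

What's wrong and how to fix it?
Bug: Missing join condition: each novels row is matched to all authors rows instead of just its own

Fix: Specify the join condition linking the foreign key to the parent id

Corrected query:
SELECT c.id, p.name, c.sales FROM authors p JOIN novels c ON c.author_id = p.id

Result:
id | name   | sales
---+--------+------
1  | Asimov | 945  
2  | Orwell | 24205
3  | Atwood | 71015
4  | Atwood | 48193
5  | Orwell | 40161
6  | Orwell | 5362 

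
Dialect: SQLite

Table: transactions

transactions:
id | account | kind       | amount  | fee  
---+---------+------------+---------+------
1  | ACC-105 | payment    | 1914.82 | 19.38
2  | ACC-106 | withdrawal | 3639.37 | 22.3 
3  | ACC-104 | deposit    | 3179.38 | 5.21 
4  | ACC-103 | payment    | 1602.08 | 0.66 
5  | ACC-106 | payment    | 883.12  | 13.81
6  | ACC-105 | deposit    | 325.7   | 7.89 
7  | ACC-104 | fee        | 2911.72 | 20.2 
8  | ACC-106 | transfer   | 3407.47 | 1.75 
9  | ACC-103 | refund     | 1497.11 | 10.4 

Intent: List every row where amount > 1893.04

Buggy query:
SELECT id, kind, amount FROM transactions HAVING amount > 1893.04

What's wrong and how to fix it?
Bug: This is a non-aggregate query (no GROUP BY, no aggregates), so in SQLite the HAVING clause is invalid here; a row-level condition belongs in WHERE

Fix: Use WHERE for row-level filtering

Corrected query:
SELECT id, kind, amount FROM transactions WHERE amount > 1893.04

Result:
id | kind       | amount 
---+------------+--------
1  | payment    | 1914.82
2  | withdrawal | 3639.37
3  | deposit    | 3179.38
7  | fee        | 2911.72
8  | transfer   | 3407.47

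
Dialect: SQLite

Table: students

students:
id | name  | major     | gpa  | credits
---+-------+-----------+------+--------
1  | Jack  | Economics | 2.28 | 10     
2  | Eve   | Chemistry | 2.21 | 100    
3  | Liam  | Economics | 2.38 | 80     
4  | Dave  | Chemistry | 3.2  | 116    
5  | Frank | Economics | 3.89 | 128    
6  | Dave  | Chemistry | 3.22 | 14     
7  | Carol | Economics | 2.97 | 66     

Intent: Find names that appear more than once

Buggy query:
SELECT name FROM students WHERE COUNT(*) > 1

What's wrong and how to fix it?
Bug: COUNT(*) is an aggregate and cannot be used in WHERE

Fix: GROUP BY name, then filter groups with HAVING COUNT(*) > 1

Corrected query:
SELECT name FROM students GROUP BY name HAVING COUNT(*) > 1

Result:
name
----
Dave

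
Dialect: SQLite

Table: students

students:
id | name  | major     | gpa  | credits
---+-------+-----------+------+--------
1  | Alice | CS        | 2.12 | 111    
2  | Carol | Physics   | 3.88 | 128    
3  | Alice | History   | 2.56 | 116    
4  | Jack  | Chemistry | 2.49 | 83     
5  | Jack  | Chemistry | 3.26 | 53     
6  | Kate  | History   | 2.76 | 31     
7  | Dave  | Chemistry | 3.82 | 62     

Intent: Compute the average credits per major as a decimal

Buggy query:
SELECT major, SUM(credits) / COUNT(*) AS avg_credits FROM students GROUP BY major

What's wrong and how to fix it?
Bug: Both operands are integers, so '/' performs integer division and truncates

Fix: Cast one side to REAL so the division keeps the fractional part

Corrected query:
SELECT major, SUM(credits) * 1.0 / COUNT(*) AS avg_credits FROM students GROUP BY major

Result:
major     | avg_credits
----------+------------
CS        | 111        
Chemistry | 66         
History   | 73.5       
Physics   | 128        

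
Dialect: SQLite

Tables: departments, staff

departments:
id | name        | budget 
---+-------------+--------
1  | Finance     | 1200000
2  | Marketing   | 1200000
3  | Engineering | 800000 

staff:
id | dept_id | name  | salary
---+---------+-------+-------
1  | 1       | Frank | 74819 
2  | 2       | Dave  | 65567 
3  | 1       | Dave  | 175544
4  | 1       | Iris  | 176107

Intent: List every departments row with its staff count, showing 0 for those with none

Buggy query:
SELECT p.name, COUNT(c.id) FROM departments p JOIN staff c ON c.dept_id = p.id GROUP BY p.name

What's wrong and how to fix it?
Bug: INNER JOIN drops departments rows that have no matching staff rows

Fix: Switch to LEFT JOIN to retain unmatched parent rows

Corrected query:
SELECT p.name, COUNT(c.id) FROM departments p LEFT JOIN staff c ON c.dept_id = p.id GROUP BY p.name

Result:
name        | COUNT(c.id)
------------+------------
Engineering | 0          
Finance     | 3          
Marketing   | 1          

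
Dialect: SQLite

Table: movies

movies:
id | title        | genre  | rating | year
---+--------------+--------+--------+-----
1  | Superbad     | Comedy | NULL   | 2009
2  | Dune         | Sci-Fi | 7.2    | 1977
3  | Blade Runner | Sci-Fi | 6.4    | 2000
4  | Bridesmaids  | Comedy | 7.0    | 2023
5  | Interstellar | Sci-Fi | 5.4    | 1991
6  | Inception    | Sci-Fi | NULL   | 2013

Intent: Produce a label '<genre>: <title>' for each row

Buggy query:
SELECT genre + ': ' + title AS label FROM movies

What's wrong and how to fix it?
Bug: SQLite uses || for string concatenation; + coerces text to numbers (yielding 0)

Fix: Use the || operator for string concatenation

Corrected query:
SELECT genre || ': ' || title AS label FROM movies

Result:
label               
--------------------
Comedy: Superbad    
Sci-Fi: Dune        
Sci-Fi: Blade Runner
Comedy: Bridesmaids 
Sci-Fi: Interstellar
Sci-Fi: Inception   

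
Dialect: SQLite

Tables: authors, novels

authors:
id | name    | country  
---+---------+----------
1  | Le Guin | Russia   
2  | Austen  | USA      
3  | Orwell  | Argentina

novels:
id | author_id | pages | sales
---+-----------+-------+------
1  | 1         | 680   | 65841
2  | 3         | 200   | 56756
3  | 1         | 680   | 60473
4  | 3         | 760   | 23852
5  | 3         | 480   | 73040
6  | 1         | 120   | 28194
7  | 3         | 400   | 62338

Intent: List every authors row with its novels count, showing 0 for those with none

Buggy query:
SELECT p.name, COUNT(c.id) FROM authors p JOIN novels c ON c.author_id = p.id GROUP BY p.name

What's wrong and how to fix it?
Bug: INNER JOIN drops authors rows that have no matching novels rows

Fix: Switch to LEFT JOIN to retain unmatched parent rows

Corrected query:
SELECT p.name, COUNT(c.id) FROM authors p LEFT JOIN novels c ON c.author_id = p.id GROUP BY p.name

Result:
name    | COUNT(c.id)
--------+------------
Austen  | 0          
Le Guin | 3          
Orwell  | 4          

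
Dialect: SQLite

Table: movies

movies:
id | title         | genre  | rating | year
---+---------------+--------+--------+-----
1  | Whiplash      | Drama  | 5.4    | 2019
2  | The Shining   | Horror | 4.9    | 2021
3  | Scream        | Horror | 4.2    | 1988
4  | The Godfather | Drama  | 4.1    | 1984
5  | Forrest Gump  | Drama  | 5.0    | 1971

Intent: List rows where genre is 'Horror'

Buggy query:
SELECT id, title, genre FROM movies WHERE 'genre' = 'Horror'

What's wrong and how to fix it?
Bug: Single quotes denote string literals in SQL; the column name is being compared as a constant string

Fix: Remove the quotes around the column name (or use double quotes for an identifier)

Corrected query:
SELECT id, title, genre FROM movies WHERE genre = 'Horror'

Result:
id | title       | genre 
---+-------------+-------
2  | The Shining | Horror
3  | Scream      | Horror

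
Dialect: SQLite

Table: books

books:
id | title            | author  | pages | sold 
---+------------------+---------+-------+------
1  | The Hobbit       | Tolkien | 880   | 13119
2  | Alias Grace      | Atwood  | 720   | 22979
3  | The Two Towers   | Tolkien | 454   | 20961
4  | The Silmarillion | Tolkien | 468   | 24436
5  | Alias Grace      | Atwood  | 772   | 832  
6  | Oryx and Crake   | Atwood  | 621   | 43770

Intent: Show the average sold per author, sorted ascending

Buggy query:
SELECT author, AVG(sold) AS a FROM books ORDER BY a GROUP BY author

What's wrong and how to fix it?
Bug: GROUP BY must precede ORDER BY

Fix: Reorder: SELECT … FROM … GROUP BY … ORDER BY …

Corrected query:
SELECT author, AVG(sold) AS a FROM books GROUP BY author ORDER BY a

Result:
author  | a           
--------+-------------
Tolkien | 19505.333333
Atwood  | 22527       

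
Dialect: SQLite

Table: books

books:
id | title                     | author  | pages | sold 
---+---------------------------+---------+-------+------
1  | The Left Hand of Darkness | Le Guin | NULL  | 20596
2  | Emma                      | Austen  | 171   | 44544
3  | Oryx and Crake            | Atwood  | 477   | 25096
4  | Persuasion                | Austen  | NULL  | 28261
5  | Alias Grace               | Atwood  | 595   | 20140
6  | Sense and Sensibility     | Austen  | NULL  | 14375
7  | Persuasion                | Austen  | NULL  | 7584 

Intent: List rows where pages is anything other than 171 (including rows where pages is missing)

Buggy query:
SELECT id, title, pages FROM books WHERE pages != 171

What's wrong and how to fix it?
Bug: Inequality against NULL is unknown, not true; rows with NULL are dropped

Fix: Add an explicit OR pages IS NULL to include the missing-value rows

Corrected query:
SELECT id, title, pages FROM books WHERE pages != 171 OR pages IS NULL

Result:
id | title                     | pages
---+---------------------------+------
1  | The Left Hand of Darkness | NULL 
3  | Oryx and Crake            | 477  
4  | Persuasion                | NULL 
5  | Alias Grace               | 595  
6  | Sense and Sensibility     | NULL 
7  | Persuasion                | NULL 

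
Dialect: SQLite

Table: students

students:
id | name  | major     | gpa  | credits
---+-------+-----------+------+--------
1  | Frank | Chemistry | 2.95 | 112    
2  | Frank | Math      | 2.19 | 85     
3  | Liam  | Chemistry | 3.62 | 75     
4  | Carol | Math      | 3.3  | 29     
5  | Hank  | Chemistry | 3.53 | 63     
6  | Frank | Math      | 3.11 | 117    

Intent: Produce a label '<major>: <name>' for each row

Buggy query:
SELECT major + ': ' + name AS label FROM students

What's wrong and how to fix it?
Bug: SQLite uses || for string concatenation; + coerces text to numbers (yielding 0)

Fix: Replace + with || to concatenate text

Corrected query:
SELECT major || ': ' || name AS label FROM students

Result:
label           
----------------
Chemistry: Frank
Math: Frank     
Chemistry: Liam 
Math: Carol     
Chemistry: Hank 
Math: Frank     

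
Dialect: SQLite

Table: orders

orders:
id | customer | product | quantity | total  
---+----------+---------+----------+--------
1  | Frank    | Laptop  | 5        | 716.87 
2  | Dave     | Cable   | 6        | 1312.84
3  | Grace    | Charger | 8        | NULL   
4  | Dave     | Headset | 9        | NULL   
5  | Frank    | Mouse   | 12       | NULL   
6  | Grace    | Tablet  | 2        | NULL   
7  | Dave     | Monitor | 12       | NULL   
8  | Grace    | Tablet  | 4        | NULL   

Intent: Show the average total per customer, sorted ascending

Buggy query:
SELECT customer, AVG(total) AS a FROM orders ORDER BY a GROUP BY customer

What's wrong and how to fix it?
Bug: GROUP BY must precede ORDER BY

Fix: Reorder: SELECT … FROM … GROUP BY … ORDER BY …

Corrected query:
SELECT customer, AVG(total) AS a FROM orders GROUP BY customer ORDER BY a

Result:
customer | a      
---------+--------
Grace    | NULL   
Frank    | 716.87 
Dave     | 1312.84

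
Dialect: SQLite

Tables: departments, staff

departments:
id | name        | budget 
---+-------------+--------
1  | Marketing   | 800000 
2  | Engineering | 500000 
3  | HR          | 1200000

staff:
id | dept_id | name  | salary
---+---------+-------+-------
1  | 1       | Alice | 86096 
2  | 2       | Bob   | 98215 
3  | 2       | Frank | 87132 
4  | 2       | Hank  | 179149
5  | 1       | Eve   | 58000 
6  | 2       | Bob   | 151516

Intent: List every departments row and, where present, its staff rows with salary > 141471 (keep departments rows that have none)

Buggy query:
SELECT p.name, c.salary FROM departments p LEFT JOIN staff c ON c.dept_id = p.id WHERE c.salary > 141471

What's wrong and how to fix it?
Bug: Filtering c.salary in WHERE discards the NULL rows produced by LEFT JOIN, turning it into an inner join

Fix: Move the right-table condition into the ON clause so unmatched parents are kept

Corrected query:
SELECT p.name, c.salary FROM departments p LEFT JOIN staff c ON c.dept_id = p.id AND c.salary > 141471

Result:
name        | salary
------------+-------
Marketing   | NULL  
Engineering | 151516
Engineering | 179149
HR          | NULL  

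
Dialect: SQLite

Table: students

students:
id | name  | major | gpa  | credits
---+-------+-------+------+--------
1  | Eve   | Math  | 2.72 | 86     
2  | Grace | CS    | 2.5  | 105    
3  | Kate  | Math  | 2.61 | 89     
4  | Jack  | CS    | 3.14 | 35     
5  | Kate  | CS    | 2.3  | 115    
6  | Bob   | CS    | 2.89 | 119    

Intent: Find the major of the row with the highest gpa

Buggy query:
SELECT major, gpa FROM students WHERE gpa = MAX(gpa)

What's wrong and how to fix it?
Bug: WHERE is evaluated per row; an aggregate over the whole table isn't defined there

Fix: Use a subquery: WHERE gpa = (SELECT MAX(gpa) FROM students)

Corrected query:
SELECT major, gpa FROM students WHERE gpa = (SELECT MAX(gpa) FROM students)

Result:
major | gpa 
------+-----
CS    | 3.14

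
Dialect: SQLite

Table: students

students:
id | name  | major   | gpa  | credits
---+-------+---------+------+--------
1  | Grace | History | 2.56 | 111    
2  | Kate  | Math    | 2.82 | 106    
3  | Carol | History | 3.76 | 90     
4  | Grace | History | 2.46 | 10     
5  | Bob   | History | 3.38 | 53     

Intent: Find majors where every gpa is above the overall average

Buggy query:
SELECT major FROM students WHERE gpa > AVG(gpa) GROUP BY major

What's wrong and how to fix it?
Bug: AVG() is an aggregate; it can't sit directly in WHERE

Fix: Use a subquery for AVG and a HAVING MIN(...) filter so the condition holds for every row in the group

Corrected query:
SELECT major FROM students GROUP BY major HAVING MIN(gpa) > (SELECT AVG(gpa) FROM students)

Result:
(no rows)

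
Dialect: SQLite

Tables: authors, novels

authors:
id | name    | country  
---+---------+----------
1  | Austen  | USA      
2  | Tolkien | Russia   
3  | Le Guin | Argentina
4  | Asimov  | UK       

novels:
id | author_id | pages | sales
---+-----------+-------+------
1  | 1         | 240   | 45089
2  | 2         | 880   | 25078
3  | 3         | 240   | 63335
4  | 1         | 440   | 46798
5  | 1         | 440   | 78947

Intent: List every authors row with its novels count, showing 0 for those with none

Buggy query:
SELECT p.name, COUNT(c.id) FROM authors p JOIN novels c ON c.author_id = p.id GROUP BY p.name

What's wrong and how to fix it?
Bug: An inner join excludes parents with zero children

Fix: Switch to LEFT JOIN to retain unmatched parent rows

Corrected query:
SELECT p.name, COUNT(c.id) FROM authors p LEFT JOIN novels c ON c.author_id = p.id GROUP BY p.name

Result:
name    | COUNT(c.id)
--------+------------
Asimov  | 0          
Austen  | 3          
Le Guin | 1          
Tolkien | 1          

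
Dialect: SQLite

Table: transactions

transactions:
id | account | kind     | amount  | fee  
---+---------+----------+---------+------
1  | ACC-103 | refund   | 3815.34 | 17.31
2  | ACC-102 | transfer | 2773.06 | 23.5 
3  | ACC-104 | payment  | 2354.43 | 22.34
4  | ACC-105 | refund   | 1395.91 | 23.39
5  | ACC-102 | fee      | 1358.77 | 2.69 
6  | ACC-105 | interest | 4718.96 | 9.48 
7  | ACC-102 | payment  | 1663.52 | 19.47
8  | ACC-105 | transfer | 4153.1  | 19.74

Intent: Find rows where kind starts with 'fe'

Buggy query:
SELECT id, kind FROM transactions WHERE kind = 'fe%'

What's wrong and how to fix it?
Bug: Wildcards only work with LIKE; '=' treats '%' as a literal character

Fix: Use LIKE for wildcard pattern matching

Corrected query:
SELECT id, kind FROM transactions WHERE kind LIKE 'fe%'

Result:
id | kind
---+-----
5  | fee 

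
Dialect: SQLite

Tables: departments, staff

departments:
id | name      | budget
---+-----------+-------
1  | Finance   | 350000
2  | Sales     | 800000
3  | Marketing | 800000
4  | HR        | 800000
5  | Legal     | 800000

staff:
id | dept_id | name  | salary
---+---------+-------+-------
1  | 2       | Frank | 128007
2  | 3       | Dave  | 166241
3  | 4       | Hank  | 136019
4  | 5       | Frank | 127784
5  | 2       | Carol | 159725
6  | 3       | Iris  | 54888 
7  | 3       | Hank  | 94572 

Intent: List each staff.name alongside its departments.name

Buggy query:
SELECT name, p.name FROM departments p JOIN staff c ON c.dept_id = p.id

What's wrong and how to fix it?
Bug: 'name' exists in both joined tables, so the database can't tell which one is meant

Fix: Prefix ambiguous columns with the table alias

Corrected query:
SELECT c.name, p.name FROM departments p JOIN staff c ON c.dept_id = p.id

Result:
name  | name     
------+----------
Frank | Sales    
Dave  | Marketing
Hank  | HR       
Frank | Legal    
Carol | Sales    
Iris  | Marketing
Hank  | Marketing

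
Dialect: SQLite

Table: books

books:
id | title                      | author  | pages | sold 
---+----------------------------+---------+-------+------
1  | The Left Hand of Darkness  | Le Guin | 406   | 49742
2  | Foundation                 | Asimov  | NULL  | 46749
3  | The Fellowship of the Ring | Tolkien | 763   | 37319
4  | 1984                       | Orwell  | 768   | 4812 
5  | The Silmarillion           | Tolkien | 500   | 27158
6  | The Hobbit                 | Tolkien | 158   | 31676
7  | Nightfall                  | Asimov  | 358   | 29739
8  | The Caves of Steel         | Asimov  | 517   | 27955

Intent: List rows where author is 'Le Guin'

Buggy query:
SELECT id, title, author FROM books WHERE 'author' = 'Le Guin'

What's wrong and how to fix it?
Bug: Single quotes denote string literals in SQL; the column name is being compared as a constant string

Fix: Reference the column as author without single quotes

Corrected query:
SELECT id, title, author FROM books WHERE author = 'Le Guin'

Result:
id | title                     | author 
---+---------------------------+--------
1  | The Left Hand of Darkness | Le Guin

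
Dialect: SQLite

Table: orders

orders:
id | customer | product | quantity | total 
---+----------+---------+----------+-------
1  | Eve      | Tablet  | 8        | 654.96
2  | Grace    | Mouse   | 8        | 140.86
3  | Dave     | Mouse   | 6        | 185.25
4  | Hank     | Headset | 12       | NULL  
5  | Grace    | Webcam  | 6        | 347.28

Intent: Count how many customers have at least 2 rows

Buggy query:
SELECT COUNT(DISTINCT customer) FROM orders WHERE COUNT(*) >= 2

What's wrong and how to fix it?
Bug: WHERE filters individual rows, not groups, so a group-level COUNT is invalid there

Fix: Group first with HAVING COUNT(*) >= 2, then COUNT the resulting groups

Corrected query:
SELECT COUNT(*) FROM (SELECT customer FROM orders GROUP BY customer HAVING COUNT(*) >= 2)

Result:
COUNT(*)
--------
1       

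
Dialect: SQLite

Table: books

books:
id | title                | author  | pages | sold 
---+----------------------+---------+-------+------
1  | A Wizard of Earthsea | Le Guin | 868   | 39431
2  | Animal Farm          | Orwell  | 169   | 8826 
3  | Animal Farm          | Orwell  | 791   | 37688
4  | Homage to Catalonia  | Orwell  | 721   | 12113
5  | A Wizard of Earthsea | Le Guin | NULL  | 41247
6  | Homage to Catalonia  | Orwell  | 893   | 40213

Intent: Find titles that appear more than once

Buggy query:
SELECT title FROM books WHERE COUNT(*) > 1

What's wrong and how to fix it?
Bug: COUNT(*) is an aggregate and cannot be used in WHERE

Fix: GROUP BY title, then filter groups with HAVING COUNT(*) > 1

Corrected query:
SELECT title FROM books GROUP BY title HAVING COUNT(*) > 1

Result:
title               
--------------------
A Wizard of Earthsea
Animal Farm         
Homage to Catalonia 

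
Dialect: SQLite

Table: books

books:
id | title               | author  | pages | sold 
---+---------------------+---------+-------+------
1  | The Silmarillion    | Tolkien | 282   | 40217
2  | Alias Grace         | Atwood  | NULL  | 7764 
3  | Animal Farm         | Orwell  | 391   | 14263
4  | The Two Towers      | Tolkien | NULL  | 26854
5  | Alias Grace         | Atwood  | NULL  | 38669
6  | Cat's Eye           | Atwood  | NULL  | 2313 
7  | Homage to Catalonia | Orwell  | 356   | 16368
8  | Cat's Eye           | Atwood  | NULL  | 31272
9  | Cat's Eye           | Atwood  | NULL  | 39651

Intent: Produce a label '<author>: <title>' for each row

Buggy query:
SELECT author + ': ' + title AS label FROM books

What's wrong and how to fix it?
Bug: '+' is numeric addition; on text columns SQLite converts them to 0 instead of concatenating

Fix: Use the || operator for string concatenation

Corrected query:
SELECT author || ': ' || title AS label FROM books

Result:
label                      
---------------------------
Tolkien: The Silmarillion  
Atwood: Alias Grace        
Orwell: Animal Farm        
Tolkien: The Two Towers    
Atwood: Alias Grace        
Atwood: Cat's Eye          
Orwell: Homage to Catalonia
Atwood: Cat's Eye          
Atwood: Cat's Eye          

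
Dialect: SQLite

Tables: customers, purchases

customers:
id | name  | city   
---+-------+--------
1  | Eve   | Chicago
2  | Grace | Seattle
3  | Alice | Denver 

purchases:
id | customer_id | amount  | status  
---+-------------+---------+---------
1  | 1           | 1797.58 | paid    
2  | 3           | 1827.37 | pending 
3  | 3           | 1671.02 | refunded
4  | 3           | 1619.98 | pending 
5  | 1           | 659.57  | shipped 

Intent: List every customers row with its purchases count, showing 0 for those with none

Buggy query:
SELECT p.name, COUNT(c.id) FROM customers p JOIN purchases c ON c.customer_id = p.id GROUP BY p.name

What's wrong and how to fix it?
Bug: INNER JOIN drops customers rows that have no matching purchases rows

Fix: Switch to LEFT JOIN to retain unmatched parent rows

Corrected query:
SELECT p.name, COUNT(c.id) FROM customers p LEFT JOIN purchases c ON c.customer_id = p.id GROUP BY p.name

Result:
name  | COUNT(c.id)
------+------------
Alice | 3          
Eve   | 2          
Grace | 0          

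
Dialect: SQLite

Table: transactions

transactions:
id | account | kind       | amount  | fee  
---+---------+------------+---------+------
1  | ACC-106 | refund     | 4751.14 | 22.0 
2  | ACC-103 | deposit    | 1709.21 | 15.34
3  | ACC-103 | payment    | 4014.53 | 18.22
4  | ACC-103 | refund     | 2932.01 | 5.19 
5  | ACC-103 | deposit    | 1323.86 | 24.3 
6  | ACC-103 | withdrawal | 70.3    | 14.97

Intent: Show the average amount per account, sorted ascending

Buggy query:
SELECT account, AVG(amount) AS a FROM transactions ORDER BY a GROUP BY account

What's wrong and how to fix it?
Bug: ORDER BY appears before GROUP BY; SQL clause order requires GROUP BY first

Fix: Move ORDER BY to the end, after GROUP BY

Corrected query:
SELECT account, AVG(amount) AS a FROM transactions GROUP BY account ORDER BY a

Result:
account | a       
--------+---------
ACC-103 | 2009.982
ACC-106 | 4751.14 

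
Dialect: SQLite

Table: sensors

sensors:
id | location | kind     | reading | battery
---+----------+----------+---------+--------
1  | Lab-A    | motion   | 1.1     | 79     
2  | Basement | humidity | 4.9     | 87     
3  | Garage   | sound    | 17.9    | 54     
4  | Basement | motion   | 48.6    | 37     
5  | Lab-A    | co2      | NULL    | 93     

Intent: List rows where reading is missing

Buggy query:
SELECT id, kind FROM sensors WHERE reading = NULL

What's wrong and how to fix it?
Bug: '= NULL' is always unknown in SQL three-valued logic, so no rows match

Fix: Use IS NULL to test for NULL

Corrected query:
SELECT id, kind FROM sensors WHERE reading IS NULL

Result:
id | kind
---+-----
5  | co2 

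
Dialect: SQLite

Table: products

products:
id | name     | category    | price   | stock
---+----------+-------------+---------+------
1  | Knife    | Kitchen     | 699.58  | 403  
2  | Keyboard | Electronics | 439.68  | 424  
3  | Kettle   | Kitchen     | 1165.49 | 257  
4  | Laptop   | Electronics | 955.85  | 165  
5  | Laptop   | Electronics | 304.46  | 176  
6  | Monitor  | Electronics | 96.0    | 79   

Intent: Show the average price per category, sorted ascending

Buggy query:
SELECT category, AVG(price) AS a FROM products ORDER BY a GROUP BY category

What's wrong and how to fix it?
Bug: GROUP BY must precede ORDER BY

Fix: Move ORDER BY to the end, after GROUP BY

Corrected query:
SELECT category, AVG(price) AS a FROM products GROUP BY category ORDER BY a

Result:
category    | a       
------------+---------
Electronics | 448.9975
Kitchen     | 932.535 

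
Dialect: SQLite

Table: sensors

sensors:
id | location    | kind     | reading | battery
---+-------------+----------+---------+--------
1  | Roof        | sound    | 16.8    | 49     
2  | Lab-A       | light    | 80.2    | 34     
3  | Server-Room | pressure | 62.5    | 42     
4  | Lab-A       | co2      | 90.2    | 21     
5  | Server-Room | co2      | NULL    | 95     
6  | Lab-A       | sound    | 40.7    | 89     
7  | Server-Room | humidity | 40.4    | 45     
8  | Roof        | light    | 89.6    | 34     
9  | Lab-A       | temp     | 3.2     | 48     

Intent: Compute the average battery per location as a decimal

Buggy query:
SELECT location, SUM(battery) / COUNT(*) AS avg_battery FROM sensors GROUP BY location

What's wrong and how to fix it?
Bug: Both operands are integers, so '/' performs integer division and truncates

Fix: Multiply by 1.0 (or CAST to REAL) to force floating-point division

Corrected query:
SELECT location, SUM(battery) * 1.0 / COUNT(*) AS avg_battery FROM sensors GROUP BY location

Result:
location    | avg_battery
------------+------------
Lab-A       | 48         
Roof        | 41.5       
Server-Room | 60.666667  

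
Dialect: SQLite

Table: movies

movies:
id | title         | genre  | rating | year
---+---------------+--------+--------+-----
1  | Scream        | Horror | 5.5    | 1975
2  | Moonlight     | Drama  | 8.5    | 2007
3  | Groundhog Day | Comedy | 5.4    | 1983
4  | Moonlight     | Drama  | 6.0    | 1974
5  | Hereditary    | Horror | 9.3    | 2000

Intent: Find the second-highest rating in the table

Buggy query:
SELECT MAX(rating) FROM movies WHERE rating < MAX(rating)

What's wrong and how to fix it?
Bug: The inner MAX is an aggregate inside WHERE, which is not allowed

Fix: Put the inner MAX in a scalar subquery

Corrected query:
SELECT MAX(rating) FROM movies WHERE rating < (SELECT MAX(rating) FROM movies)

Result:
MAX(rating)
-----------
8.5        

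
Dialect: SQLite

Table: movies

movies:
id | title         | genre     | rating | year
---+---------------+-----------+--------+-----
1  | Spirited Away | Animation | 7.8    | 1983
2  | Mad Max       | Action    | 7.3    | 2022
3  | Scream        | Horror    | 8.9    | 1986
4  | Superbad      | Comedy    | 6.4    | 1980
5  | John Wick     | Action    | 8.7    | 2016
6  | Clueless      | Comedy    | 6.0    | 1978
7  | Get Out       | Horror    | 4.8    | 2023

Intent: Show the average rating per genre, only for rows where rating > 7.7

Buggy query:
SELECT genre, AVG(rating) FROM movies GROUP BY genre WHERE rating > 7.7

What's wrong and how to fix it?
Bug: Row-level WHERE must come before GROUP BY in the clause order

Fix: Place WHERE between FROM and GROUP BY

Corrected query:
SELECT genre, AVG(rating) FROM movies WHERE rating > 7.7 GROUP BY genre

Result:
genre     | AVG(rating)
----------+------------
Action    | 8.7        
Animation | 7.8        
Horror    | 8.9        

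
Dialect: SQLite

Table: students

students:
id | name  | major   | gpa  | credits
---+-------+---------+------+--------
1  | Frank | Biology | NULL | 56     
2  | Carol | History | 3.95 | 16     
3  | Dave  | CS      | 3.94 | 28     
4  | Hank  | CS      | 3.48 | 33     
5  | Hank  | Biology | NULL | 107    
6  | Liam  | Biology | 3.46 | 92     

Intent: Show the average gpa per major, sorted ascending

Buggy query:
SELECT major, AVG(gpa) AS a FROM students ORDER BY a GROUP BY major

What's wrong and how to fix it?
Bug: GROUP BY must precede ORDER BY

Fix: Reorder: SELECT … FROM … GROUP BY … ORDER BY …

Corrected query:
SELECT major, AVG(gpa) AS a FROM students GROUP BY major ORDER BY a

Result:
major   | a   
--------+-----
Biology | 3.46
CS      | 3.71
History | 3.95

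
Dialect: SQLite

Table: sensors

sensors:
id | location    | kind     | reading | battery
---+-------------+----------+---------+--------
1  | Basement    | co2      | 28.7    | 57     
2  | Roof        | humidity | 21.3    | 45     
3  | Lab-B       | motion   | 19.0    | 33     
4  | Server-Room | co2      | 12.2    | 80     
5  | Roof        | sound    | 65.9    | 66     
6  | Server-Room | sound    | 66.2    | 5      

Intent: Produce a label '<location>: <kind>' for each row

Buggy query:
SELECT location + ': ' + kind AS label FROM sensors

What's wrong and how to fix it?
Bug: '+' is numeric addition; on text columns SQLite converts them to 0 instead of concatenating

Fix: Replace + with || to concatenate text

Corrected query:
SELECT location || ': ' || kind AS label FROM sensors

Result:
label             
------------------
Basement: co2     
Roof: humidity    
Lab-B: motion     
Server-Room: co2  
Roof: sound       
Server-Room: sound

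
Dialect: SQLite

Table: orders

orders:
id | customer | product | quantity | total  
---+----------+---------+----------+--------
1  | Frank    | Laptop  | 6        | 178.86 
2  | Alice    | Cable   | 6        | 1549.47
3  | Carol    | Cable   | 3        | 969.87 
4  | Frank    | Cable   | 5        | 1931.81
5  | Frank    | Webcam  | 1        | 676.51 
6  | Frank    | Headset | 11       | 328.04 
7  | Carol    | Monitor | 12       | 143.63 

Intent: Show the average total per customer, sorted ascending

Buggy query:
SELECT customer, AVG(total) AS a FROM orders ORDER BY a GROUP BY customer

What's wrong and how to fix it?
Bug: ORDER BY appears before GROUP BY; SQL clause order requires GROUP BY first

Fix: Reorder: SELECT … FROM … GROUP BY … ORDER BY …

Corrected query:
SELECT customer, AVG(total) AS a FROM orders GROUP BY customer ORDER BY a

Result:
customer | a      
---------+--------
Carol    | 556.75 
Frank    | 778.805
Alice    | 1549.47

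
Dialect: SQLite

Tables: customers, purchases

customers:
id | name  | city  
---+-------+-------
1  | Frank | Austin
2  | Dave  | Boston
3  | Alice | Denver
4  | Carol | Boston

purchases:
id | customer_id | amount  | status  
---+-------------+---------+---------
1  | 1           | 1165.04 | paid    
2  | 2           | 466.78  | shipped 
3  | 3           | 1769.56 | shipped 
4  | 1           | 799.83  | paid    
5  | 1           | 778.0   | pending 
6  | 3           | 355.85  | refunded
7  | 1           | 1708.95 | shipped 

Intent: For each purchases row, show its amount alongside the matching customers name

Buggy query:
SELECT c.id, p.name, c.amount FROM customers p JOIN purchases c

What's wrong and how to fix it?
Bug: Missing join condition: each purchases row is matched to all customers rows instead of just its own

Fix: Specify the join condition linking the foreign key to the parent id

Corrected query:
SELECT c.id, p.name, c.amount FROM customers p JOIN purchases c ON c.customer_id = p.id

Result:
id | name  | amount 
---+-------+--------
1  | Frank | 1165.04
2  | Dave  | 466.78 
3  | Alice | 1769.56
4  | Frank | 799.83 
5  | Frank | 778    
6  | Alice | 355.85 
7  | Frank | 1708.95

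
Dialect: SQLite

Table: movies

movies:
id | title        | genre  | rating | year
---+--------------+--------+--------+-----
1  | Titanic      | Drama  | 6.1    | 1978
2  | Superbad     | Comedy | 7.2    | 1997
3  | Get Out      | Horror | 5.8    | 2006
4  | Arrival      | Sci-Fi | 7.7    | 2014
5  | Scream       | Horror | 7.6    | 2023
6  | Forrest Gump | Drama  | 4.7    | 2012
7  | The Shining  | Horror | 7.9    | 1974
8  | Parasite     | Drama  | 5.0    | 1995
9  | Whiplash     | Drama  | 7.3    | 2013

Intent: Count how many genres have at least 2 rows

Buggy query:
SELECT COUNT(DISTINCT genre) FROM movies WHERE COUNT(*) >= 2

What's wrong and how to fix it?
Bug: WHERE filters individual rows, not groups, so a group-level COUNT is invalid there

Fix: Use a subquery that GROUPs and filters with HAVING, then count its rows

Corrected query:
SELECT COUNT(*) FROM (SELECT genre FROM movies GROUP BY genre HAVING COUNT(*) >= 2)

Result:
COUNT(*)
--------
2       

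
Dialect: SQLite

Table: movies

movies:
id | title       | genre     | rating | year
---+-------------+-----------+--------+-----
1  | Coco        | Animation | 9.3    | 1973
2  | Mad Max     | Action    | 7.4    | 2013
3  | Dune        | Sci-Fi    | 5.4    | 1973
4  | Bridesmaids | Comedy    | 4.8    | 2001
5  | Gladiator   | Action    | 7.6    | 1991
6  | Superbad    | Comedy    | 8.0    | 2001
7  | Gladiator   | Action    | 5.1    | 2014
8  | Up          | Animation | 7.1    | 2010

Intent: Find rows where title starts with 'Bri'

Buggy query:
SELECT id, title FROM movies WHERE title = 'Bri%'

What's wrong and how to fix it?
Bug: '=' compares the literal string including the % character; pattern matching needs LIKE

Fix: Use LIKE for wildcard pattern matching

Corrected query:
SELECT id, title FROM movies WHERE title LIKE 'Bri%'

Result:
id | title      
---+------------
4  | Bridesmaids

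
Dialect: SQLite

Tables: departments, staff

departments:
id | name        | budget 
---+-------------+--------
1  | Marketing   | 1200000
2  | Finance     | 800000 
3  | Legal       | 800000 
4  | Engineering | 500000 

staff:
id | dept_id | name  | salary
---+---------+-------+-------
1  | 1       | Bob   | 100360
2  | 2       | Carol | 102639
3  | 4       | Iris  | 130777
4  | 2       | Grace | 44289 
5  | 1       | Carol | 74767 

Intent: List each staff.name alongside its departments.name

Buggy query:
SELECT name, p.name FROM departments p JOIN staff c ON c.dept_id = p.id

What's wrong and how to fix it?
Bug: Both tables have a 'name' column; the unqualified reference is ambiguous

Fix: Prefix ambiguous columns with the table alias

Corrected query:
SELECT c.name, p.name FROM departments p JOIN staff c ON c.dept_id = p.id

Result:
name  | name       
------+------------
Bob   | Marketing  
Carol | Finance    
Iris  | Engineering
Grace | Finance    
Carol | Marketing  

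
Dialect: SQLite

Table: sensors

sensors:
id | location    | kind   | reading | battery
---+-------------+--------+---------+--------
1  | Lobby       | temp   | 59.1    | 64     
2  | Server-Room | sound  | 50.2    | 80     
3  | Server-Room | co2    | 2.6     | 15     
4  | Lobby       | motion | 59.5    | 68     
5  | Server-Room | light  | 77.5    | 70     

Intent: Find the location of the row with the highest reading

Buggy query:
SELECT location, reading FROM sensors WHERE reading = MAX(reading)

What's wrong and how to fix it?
Bug: MAX(reading) is an aggregate and cannot be used directly in WHERE

Fix: Use a subquery: WHERE reading = (SELECT MAX(reading) FROM sensors)

Corrected query:
SELECT location, reading FROM sensors WHERE reading = (SELECT MAX(reading) FROM sensors)

Result:
location    | reading
------------+--------
Server-Room | 77.5   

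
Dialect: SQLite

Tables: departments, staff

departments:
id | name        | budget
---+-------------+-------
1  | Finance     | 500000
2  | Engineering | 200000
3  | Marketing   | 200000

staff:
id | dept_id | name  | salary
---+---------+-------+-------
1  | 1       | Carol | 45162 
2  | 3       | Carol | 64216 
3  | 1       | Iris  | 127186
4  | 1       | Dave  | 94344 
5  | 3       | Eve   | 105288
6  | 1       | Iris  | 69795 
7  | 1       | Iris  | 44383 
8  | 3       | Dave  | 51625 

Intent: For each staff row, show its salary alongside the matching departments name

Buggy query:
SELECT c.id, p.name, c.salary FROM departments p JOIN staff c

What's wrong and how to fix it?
Bug: JOIN with no ON clause produces a cartesian product; every staff row pairs with every departments row

Fix: Specify the join condition linking the foreign key to the parent id

Corrected query:
SELECT c.id, p.name, c.salary FROM departments p JOIN staff c ON c.dept_id = p.id

Result:
id | name      | salary
---+-----------+-------
1  | Finance   | 45162 
2  | Marketing | 64216 
3  | Finance   | 127186
4  | Finance   | 94344 
5  | Marketing | 105288
6  | Finance   | 69795 
7  | Finance   | 44383 
8  | Marketing | 51625 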